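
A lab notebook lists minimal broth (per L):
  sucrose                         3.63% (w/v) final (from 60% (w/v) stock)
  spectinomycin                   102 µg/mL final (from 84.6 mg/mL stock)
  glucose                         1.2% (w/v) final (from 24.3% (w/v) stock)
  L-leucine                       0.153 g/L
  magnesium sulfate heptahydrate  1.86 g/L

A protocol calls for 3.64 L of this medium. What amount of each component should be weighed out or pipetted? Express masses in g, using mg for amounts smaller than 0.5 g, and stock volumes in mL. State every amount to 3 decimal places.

Scale factor relative to 1 L: 3.64.
sucrose: C1V1 = C2V2 → 3.63% ÷ 60% × 3640 mL = 220.220 mL
spectinomycin: dilute stock: 102 µg/mL × 3640 mL ÷ 84600 µg/mL = 4.389 mL
glucose: C1V1 = C2V2 → 1.2% ÷ 24.3% × 3640 mL = 179.753 mL
L-leucine: 0.153 g/L × 3.64 L = 0.557 g
magnesium sulfate heptahydrate: 1.86 g/L × 3.64 L = 6.770 g

sucrose 220.220 mL; spectinomycin 4.389 mL; glucose 179.753 mL; L-leucine 0.557 g; magnesium sulfate heptahydrate 6.770 g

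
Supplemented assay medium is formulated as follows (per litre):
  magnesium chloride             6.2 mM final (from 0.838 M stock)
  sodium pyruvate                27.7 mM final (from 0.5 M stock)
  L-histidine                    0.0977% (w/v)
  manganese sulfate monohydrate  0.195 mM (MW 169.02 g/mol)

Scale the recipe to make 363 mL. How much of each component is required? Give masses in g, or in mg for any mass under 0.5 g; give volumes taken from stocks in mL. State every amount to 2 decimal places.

Scale factor relative to 1 L: 0.363.
magnesium chloride: dilute stock: 6.2 mM × 363 mL ÷ 838 mM = 2.69 mL
sodium pyruvate: C1V1 = C2V2 → 27.7 mM × 363 mL ÷ 500 mM = 20.11 mL
L-histidine: 0.0977 g per 100 mL × 363 mL ÷ 100 = 0.354651 g = 354.65 mg
manganese sulfate monohydrate: 0.195 mmol/L × 169.02 mg/mmol × 0.363 L = 11.96 mg

magnesium chloride 2.69 mL; sodium pyruvate 20.11 mL; L-histidine 354.65 mg; manganese sulfate monohydrate 11.96 mg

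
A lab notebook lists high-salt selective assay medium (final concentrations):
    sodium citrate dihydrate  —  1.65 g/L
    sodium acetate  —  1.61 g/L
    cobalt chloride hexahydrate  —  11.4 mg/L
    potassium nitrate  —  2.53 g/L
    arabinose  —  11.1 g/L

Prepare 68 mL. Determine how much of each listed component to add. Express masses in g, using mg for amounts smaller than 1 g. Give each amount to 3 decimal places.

Scale factor relative to 1 L: 0.068.
sodium citrate dihydrate: 1.65 g/L × 0.068 L = 0.1122 g = 112.200 mg
sodium acetate: 1.61 g/L × 0.068 L = 0.10948 g = 109.480 mg
cobalt chloride hexahydrate: 11.4 mg/L × 0.068 L = 0.775 mg
potassium nitrate: 2.53 g/L × 0.068 L = 0.17204 g = 172.040 mg
arabinose: 11.1 g/L × 0.068 L = 0.7548 g = 754.800 mg

sodium citrate dihydrate 112.200 mg; sodium acetate 109.480 mg; cobalt chloride hexahydrate 0.775 mg; potassium nitrate 172.040 mg; arabinose 754.800 mg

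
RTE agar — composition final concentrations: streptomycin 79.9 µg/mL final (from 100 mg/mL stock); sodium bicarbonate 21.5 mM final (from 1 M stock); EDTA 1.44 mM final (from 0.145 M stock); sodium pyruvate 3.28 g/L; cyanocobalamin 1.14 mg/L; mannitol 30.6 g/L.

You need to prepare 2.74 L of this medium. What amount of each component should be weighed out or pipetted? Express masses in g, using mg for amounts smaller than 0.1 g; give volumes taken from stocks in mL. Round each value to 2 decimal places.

Working volume: 2.74 L.
streptomycin: dilute stock: 79.9 µg/mL × 2740 mL ÷ 100000 µg/mL = 2.19 mL
sodium bicarbonate: C1V1 = C2V2 → 21.5 mM × 2740 mL ÷ 1000 mM = 58.91 mL
EDTA: dilute stock: 1.44 mM × 2740 mL ÷ 145 mM = 27.21 mL
sodium pyruvate: 3.28 g/L × 2.74 L = 8.99 g
cyanocobalamin: 1.14 mg/L × 2.74 L = 3.12 mg
mannitol: 30.6 g/L × 2.74 L = 83.84 g

streptomycin 2.19 mL; sodium bicarbonate 58.91 mL; EDTA 27.21 mL; sodium pyruvate 8.99 g; cyanocobalamin 3.12 mg; mannitol 83.84 g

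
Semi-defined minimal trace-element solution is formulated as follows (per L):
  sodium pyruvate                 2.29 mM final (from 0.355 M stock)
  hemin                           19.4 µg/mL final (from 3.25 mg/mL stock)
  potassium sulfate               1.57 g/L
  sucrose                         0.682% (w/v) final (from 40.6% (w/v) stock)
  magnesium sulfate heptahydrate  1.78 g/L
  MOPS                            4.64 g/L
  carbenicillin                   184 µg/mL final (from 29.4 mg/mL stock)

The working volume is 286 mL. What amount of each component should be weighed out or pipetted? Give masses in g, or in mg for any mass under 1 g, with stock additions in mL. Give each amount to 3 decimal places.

sodium pyruvate 1.845 mL; hemin 1.707 mL; potassium sulfate 449.020 mg; sucrose 4.804 mL; magnesium sulfate heptahydrate 509.080 mg; MOPS 1.327 g; carbenicillin 1.790 mL

Target volume = 286 mL = 0.286 L.
sodium pyruvate: dilute stock: 2.29 mM × 286 mL ÷ 355 mM = 1.845 mL
hemin: C1V1 = C2V2 → 19.4 µg/mL × 286 mL ÷ 3250 µg/mL = 1.707 mL
potassium sulfate: 1.57 g/L × 0.286 L = 0.44902 g = 449.020 mg
sucrose: V = C2·V2/C1 = 0.682% ÷ 40.6% × 286 mL = 4.804 mL
magnesium sulfate heptahydrate: 1.78 g/L × 0.286 L = 0.50908 g = 509.080 mg
MOPS: 4.64 g/L × 0.286 L = 1.327 g
carbenicillin: dilute stock: 184 µg/mL × 286 mL ÷ 29400 µg/mL = 1.790 mL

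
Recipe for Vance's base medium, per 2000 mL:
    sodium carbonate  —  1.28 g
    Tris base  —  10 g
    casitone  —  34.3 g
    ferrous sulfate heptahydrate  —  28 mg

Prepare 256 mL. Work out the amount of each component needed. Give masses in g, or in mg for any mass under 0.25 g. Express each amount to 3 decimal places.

sodium carbonate 163.840 mg; Tris base 1.280 g; casitone 4.390 g; ferrous sulfate heptahydrate 3.584 mg

Ratio of target to recipe volume: 256 / 2000 = 0.128.
sodium carbonate: 1.28 g × (256 mL / 2000 mL) = 0.16384 g = 163.840 mg
Tris base: 10 g × (256 mL / 2000 mL) = 1.280 g
casitone: 34.3 g × (256 mL / 2000 mL) = 4.390 g
ferrous sulfate heptahydrate: 28 mg × (256 mL / 2000 mL) = 3.584 mg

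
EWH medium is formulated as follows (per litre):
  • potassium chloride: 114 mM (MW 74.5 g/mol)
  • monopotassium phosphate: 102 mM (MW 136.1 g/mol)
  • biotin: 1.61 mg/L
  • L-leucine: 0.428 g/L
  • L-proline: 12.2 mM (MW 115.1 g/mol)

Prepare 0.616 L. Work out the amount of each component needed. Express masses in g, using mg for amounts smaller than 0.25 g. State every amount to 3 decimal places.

Working volume: 0.616 L.
potassium chloride: 114 mmol/L × 74.5 g/mol × 0.616 L ÷ 1000 = 5.232 g
monopotassium phosphate: 102 mmol/L × 136.1 g/mol × 0.616 L ÷ 1000 = 8.551 g
biotin: 1.61 mg/L × 0.616 L = 0.992 mg
L-leucine: 0.428 g/L × 0.616 L = 0.264 g
L-proline: 12.2 mmol/L × 115.1 g/mol × 0.616 L ÷ 1000 = 0.865 g

potassium chloride 5.232 g; monopotassium phosphate 8.551 g; biotin 0.992 mg; L-leucine 0.264 g; L-proline 0.865 g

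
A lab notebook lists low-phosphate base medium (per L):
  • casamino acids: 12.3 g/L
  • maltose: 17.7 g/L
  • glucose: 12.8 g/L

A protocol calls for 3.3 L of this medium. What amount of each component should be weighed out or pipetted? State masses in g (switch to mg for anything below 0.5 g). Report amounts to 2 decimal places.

Working volume: 3.3 L.
casamino acids: 12.3 g/L × 3.3 L = 40.59 g
maltose: 17.7 g/L × 3.3 L = 58.41 g
glucose: 12.8 g/L × 3.3 L = 42.24 g

casamino acids 40.59 g; maltose 58.41 g; glucose 42.24 g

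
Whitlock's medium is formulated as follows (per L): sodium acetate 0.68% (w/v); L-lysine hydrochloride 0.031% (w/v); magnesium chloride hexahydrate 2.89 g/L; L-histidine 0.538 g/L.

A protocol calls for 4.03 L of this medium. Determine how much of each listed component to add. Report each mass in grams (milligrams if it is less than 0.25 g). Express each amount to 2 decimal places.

sodium acetate 27.40 g; L-lysine hydrochloride 1.25 g; magnesium chloride hexahydrate 11.65 g; L-histidine 2.17 g

Working volume: 4.03 L.
sodium acetate: 0.68 g per 100 mL × 4030 mL ÷ 100 = 27.40 g
L-lysine hydrochloride: 0.031 g per 100 mL × 4030 mL ÷ 100 = 1.25 g
magnesium chloride hexahydrate: 2.89 g/L × 4.03 L = 11.65 g
L-histidine: 0.538 g/L × 4.03 L = 2.17 g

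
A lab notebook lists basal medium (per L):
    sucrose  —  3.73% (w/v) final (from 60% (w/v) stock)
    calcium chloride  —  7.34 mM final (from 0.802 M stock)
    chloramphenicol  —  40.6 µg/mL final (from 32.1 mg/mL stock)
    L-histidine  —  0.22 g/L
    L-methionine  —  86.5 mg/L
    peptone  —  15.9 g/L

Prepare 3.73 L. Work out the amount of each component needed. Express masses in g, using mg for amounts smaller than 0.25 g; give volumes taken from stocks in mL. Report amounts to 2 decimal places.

sucrose 231.88 mL; calcium chloride 34.14 mL; chloramphenicol 4.72 mL; L-histidine 0.82 g; L-methionine 0.32 g; peptone 59.31 g

Working volume: 3.73 L.
sucrose: C1V1 = C2V2 → 3.73% ÷ 60% × 3730 mL = 231.88 mL
calcium chloride: V = C2·V2/C1 = 7.34 mM × 3730 mL ÷ 802 mM = 34.14 mL
chloramphenicol: C1V1 = C2V2 → 40.6 µg/mL × 3730 mL ÷ 32100 µg/mL = 4.72 mL
L-histidine: 0.22 g/L × 3.73 L = 0.82 g
L-methionine: 86.5 mg/L × 3.73 L = 322.645 mg = 0.32 g
peptone: 15.9 g/L × 3.73 L = 59.31 g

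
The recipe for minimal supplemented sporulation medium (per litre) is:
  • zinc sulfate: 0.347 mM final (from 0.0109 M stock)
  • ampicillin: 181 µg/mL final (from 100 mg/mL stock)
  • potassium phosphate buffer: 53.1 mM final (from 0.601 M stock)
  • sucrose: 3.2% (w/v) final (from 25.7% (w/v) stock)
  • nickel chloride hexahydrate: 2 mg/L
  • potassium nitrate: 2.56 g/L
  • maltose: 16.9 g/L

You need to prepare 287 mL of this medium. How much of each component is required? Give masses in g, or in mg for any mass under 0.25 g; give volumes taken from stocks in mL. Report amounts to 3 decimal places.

zinc sulfate 9.137 mL; ampicillin 0.519 mL; potassium phosphate buffer 25.357 mL; sucrose 35.735 mL; nickel chloride hexahydrate 0.574 mg; potassium nitrate 0.735 g; maltose 4.850 g

Scale factor relative to 1 L: 0.287.
zinc sulfate: C1V1 = C2V2 → 0.347 mM × 287 mL ÷ 10.9 mM = 9.137 mL
ampicillin: dilute stock: 181 µg/mL × 287 mL ÷ 100000 µg/mL = 0.519 mL
potassium phosphate buffer: C1V1 = C2V2 → 53.1 mM × 287 mL ÷ 601 mM = 25.357 mL
sucrose: C1V1 = C2V2 → 3.2% ÷ 25.7% × 287 mL = 35.735 mL
nickel chloride hexahydrate: 2 mg/L × 0.287 L = 0.574 mg
potassium nitrate: 2.56 g/L × 0.287 L = 0.735 g
maltose: 16.9 g/L × 0.287 L = 4.850 g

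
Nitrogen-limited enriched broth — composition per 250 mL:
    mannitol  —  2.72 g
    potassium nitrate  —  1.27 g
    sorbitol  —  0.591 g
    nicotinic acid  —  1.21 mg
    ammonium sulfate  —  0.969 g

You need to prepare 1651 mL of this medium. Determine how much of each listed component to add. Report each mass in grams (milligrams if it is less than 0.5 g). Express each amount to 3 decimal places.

mannitol 17.963 g; potassium nitrate 8.387 g; sorbitol 3.903 g; nicotinic acid 7.991 mg; ammonium sulfate 6.399 g

Ratio of target to recipe volume: 1651 / 250 = 6.604.
mannitol: 2.72 g × (1651 mL / 250 mL) = 17.963 g
potassium nitrate: 1.27 g × (1651 mL / 250 mL) = 8.387 g
sorbitol: 0.591 g × (1651 mL / 250 mL) = 3.903 g
nicotinic acid: 1.21 mg × (1651 mL / 250 mL) = 7.991 mg
ammonium sulfate: 0.969 g × (1651 mL / 250 mL) = 6.399 g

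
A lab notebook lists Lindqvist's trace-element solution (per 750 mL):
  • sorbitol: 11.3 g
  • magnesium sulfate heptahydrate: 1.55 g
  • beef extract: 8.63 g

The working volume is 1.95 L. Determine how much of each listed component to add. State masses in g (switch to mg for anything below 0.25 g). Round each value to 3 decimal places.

sorbitol 29.380 g; magnesium sulfate heptahydrate 4.030 g; beef extract 22.438 g

Ratio of target to recipe volume: 1950 / 750 = 2.6.
sorbitol: 11.3 g × (1950 mL / 750 mL) = 29.380 g
magnesium sulfate heptahydrate: 1.55 g × (1950 mL / 750 mL) = 4.030 g
beef extract: 8.63 g × (1950 mL / 750 mL) = 22.438 g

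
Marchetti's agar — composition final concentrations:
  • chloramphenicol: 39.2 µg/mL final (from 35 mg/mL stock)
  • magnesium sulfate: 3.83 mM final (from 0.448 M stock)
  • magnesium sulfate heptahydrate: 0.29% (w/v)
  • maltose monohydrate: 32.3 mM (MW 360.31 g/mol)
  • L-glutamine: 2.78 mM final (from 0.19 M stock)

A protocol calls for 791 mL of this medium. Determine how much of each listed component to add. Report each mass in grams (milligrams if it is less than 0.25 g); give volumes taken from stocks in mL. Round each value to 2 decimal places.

Scale factor relative to 1 L: 0.791.
chloramphenicol: V = C2·V2/C1 = 39.2 µg/mL × 791 mL ÷ 35000 µg/mL = 0.89 mL
magnesium sulfate: dilute stock: 3.83 mM × 791 mL ÷ 448 mM = 6.76 mL
magnesium sulfate heptahydrate: 0.29 g per 100 mL × 791 mL ÷ 100 = 2.29 g
maltose monohydrate: 32.3 mmol/L × 360.31 g/mol × 0.791 L ÷ 1000 = 9.21 g
L-glutamine: dilute stock: 2.78 mM × 791 mL ÷ 190 mM = 11.57 mL

chloramphenicol 0.89 mL; magnesium sulfate 6.76 mL; magnesium sulfate heptahydrate 2.29 g; maltose monohydrate 9.21 g; L-glutamine 11.57 mL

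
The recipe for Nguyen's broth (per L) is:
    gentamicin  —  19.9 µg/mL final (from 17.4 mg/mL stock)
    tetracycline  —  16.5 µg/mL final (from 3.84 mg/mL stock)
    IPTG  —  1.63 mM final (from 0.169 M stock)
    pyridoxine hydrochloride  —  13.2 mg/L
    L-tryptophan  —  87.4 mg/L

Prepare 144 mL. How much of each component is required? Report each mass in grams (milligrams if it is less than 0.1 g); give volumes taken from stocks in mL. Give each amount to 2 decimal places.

Target volume = 144 mL = 0.144 L.
gentamicin: dilute stock: 19.9 µg/mL × 144 mL ÷ 17400 µg/mL = 0.16 mL
tetracycline: dilute stock: 16.5 µg/mL × 144 mL ÷ 3840 µg/mL = 0.62 mL
IPTG: C1V1 = C2V2 → 1.63 mM × 144 mL ÷ 169 mM = 1.39 mL
pyridoxine hydrochloride: 13.2 mg/L × 0.144 L = 1.90 mg
L-tryptophan: 87.4 mg/L × 0.144 L = 12.59 mg

gentamicin 0.16 mL; tetracycline 0.62 mL; IPTG 1.39 mL; pyridoxine hydrochloride 1.90 mg; L-tryptophan 12.59 mg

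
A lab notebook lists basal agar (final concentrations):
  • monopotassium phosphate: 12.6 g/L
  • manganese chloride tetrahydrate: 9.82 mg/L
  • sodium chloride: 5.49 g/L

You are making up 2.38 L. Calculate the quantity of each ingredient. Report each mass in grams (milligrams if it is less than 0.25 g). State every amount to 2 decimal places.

Working volume: 2.38 L.
monopotassium phosphate: 12.6 g/L × 2.38 L = 29.99 g
manganese chloride tetrahydrate: 9.82 mg/L × 2.38 L = 23.37 mg
sodium chloride: 5.49 g/L × 2.38 L = 13.07 g

monopotassium phosphate 29.99 g; manganese chloride tetrahydrate 23.37 mg; sodium chloride 13.07 g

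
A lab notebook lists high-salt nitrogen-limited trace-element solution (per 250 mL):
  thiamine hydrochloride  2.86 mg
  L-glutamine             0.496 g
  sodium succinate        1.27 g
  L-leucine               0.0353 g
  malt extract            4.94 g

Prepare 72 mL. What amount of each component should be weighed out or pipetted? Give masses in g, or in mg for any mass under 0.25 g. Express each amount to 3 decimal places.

Ratio of target to recipe volume: 72 / 250 = 0.288.
thiamine hydrochloride: 2.86 mg × (72 mL / 250 mL) = 0.824 mg
L-glutamine: 0.496 g × (72 mL / 250 mL) = 0.142848 g = 142.848 mg
sodium succinate: 1.27 g × (72 mL / 250 mL) = 0.366 g
L-leucine: 0.0353 g × (72 mL / 250 mL) = 0.0101664 g = 10.166 mg
malt extract: 4.94 g × (72 mL / 250 mL) = 1.423 g

thiamine hydrochloride 0.824 mg; L-glutamine 142.848 mg; sodium succinate 0.366 g; L-leucine 10.166 mg; malt extract 1.423 g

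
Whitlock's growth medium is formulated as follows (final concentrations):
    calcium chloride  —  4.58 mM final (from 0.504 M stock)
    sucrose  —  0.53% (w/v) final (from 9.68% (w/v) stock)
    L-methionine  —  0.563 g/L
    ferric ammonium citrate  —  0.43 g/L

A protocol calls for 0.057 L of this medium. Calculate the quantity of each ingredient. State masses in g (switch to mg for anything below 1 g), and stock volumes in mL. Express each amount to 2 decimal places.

Scale factor relative to 1 L: 0.057.
calcium chloride: V = C2·V2/C1 = 4.58 mM × 57 mL ÷ 504 mM = 0.52 mL
sucrose: C1V1 = C2V2 → 0.53% ÷ 9.68% × 57 mL = 3.12 mL
L-methionine: 0.563 g/L × 0.057 L = 0.032091 g = 32.09 mg
ferric ammonium citrate: 0.43 g/L × 0.057 L = 0.02451 g = 24.51 mg

calcium chloride 0.52 mL; sucrose 3.12 mL; L-methionine 32.09 mg; ferric ammonium citrate 24.51 mg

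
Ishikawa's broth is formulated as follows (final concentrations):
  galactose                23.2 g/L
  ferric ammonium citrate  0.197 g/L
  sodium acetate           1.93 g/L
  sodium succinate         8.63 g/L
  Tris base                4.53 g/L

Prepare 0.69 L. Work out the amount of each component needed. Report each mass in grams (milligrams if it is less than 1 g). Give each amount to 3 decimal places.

Scale factor relative to 1 L: 0.69.
galactose: 23.2 g/L × 0.69 L = 16.008 g
ferric ammonium citrate: 0.197 g/L × 0.69 L = 0.13593 g = 135.930 mg
sodium acetate: 1.93 g/L × 0.69 L = 1.332 g
sodium succinate: 8.63 g/L × 0.69 L = 5.955 g
Tris base: 4.53 g/L × 0.69 L = 3.126 g

galactose 16.008 g; ferric ammonium citrate 135.930 mg; sodium acetate 1.332 g; sodium succinate 5.955 g; Tris base 3.126 g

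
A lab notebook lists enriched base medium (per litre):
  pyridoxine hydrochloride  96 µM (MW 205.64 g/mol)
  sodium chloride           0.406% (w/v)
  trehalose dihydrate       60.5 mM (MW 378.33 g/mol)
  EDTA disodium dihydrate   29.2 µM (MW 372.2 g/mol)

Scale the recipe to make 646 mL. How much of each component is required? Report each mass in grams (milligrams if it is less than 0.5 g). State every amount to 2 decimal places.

Target volume = 646 mL = 0.646 L.
pyridoxine hydrochloride: 96 µmol/L × 205.64 g/mol × 0.646 L ÷ 1000 = 12.75 mg
sodium chloride: 0.406% w/v = 4.06 g/L → 4.06 × 0.646 L = 2.62 g
trehalose dihydrate: 60.5 mmol/L × 378.33 g/mol × 0.646 L ÷ 1000 = 14.79 g
EDTA disodium dihydrate: 29.2 µmol/L × 372.2 g/mol × 0.646 L ÷ 1000 = 7.02 mg

pyridoxine hydrochloride 12.75 mg; sodium chloride 2.62 g; trehalose dihydrate 14.79 g; EDTA disodium dihydrate 7.02 mg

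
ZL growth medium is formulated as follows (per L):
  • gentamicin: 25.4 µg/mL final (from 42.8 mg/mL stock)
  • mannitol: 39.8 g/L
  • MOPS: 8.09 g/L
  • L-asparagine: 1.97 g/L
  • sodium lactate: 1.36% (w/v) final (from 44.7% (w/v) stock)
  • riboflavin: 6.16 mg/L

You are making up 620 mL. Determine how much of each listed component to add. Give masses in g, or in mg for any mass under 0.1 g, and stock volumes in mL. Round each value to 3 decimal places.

gentamicin 0.368 mL; mannitol 24.676 g; MOPS 5.016 g; L-asparagine 1.221 g; sodium lactate 18.864 mL; riboflavin 3.819 mg

Target volume = 620 mL = 0.62 L.
gentamicin: dilute stock: 25.4 µg/mL × 620 mL ÷ 42800 µg/mL = 0.368 mL
mannitol: 39.8 g/L × 0.62 L = 24.676 g
MOPS: 8.09 g/L × 0.62 L = 5.016 g
L-asparagine: 1.97 g/L × 0.62 L = 1.221 g
sodium lactate: C1V1 = C2V2 → 1.36% ÷ 44.7% × 620 mL = 18.864 mL
riboflavin: 6.16 mg/L × 0.62 L = 3.819 mg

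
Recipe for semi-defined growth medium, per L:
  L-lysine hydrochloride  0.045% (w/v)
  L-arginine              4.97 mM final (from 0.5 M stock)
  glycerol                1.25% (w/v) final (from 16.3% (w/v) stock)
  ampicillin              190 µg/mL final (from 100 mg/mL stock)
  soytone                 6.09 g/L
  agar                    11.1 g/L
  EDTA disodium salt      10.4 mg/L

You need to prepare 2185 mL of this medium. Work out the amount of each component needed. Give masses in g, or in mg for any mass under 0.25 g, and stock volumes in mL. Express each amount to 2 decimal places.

Target volume = 2185 mL = 2.185 L.
L-lysine hydrochloride: 0.045% w/v = 0.45 g/L → 0.45 × 2.185 L = 0.98 g
L-arginine: dilute stock: 4.97 mM × 2185 mL ÷ 500 mM = 21.72 mL
glycerol: dilute stock: 1.25% ÷ 16.3% × 2185 mL = 167.56 mL
ampicillin: V = C2·V2/C1 = 190 µg/mL × 2185 mL ÷ 100000 µg/mL = 4.15 mL
soytone: 6.09 g/L × 2.185 L = 13.31 g
agar: 11.1 g/L × 2.185 L = 24.25 g
EDTA disodium salt: 10.4 mg/L × 2.185 L = 22.72 mg

L-lysine hydrochloride 0.98 g; L-arginine 21.72 mL; glycerol 167.56 mL; ampicillin 4.15 mL; soytone 13.31 g; agar 24.25 g; EDTA disodium salt 22.72 mg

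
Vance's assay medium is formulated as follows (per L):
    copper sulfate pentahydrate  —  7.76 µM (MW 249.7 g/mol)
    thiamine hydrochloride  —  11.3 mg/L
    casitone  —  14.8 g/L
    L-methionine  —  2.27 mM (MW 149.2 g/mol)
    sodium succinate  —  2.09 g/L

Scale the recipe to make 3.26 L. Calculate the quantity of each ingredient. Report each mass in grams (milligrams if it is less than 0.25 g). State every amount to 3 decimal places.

Scale factor relative to 1 L: 3.26.
copper sulfate pentahydrate: 7.76 µmol/L × 249.7 g/mol × 3.26 L ÷ 1000 = 6.317 mg
thiamine hydrochloride: 11.3 mg/L × 3.26 L = 36.838 mg
casitone: 14.8 g/L × 3.26 L = 48.248 g
L-methionine: 2.27 mmol/L × 149.2 g/mol × 3.26 L ÷ 1000 = 1.104 g
sodium succinate: 2.09 g/L × 3.26 L = 6.813 g

copper sulfate pentahydrate 6.317 mg; thiamine hydrochloride 36.838 mg; casitone 48.248 g; L-methionine 1.104 g; sodium succinate 6.813 g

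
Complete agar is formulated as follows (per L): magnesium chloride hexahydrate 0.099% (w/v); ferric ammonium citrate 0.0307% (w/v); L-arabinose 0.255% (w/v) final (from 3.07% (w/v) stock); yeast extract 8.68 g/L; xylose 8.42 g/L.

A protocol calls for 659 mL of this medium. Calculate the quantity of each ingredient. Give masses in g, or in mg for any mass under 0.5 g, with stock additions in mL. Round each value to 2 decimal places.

Working volume: 659 mL = 0.659 L.
magnesium chloride hexahydrate: 0.099 g per 100 mL × 659 mL ÷ 100 = 0.65 g
ferric ammonium citrate: 0.0307% w/v = 0.307 g/L → 0.307 × 0.659 L = 0.202313 g = 202.31 mg
L-arabinose: C1V1 = C2V2 → 0.255% ÷ 3.07% × 659 mL = 54.74 mL
yeast extract: 8.68 g/L × 0.659 L = 5.72 g
xylose: 8.42 g/L × 0.659 L = 5.55 g

magnesium chloride hexahydrate 0.65 g; ferric ammonium citrate 202.31 mg; L-arabinose 54.74 mL; yeast extract 5.72 g; xylose 5.55 g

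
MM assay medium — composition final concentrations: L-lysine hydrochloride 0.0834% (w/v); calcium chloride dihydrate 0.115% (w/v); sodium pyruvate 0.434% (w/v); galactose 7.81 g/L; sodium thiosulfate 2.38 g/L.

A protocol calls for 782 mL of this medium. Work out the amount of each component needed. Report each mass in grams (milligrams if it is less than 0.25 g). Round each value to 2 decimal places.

L-lysine hydrochloride 0.65 g; calcium chloride dihydrate 0.90 g; sodium pyruvate 3.39 g; galactose 6.11 g; sodium thiosulfate 1.86 g

Scale factor relative to 1 L: 0.782.
L-lysine hydrochloride: 0.0834 g per 100 mL × 782 mL ÷ 100 = 0.65 g
calcium chloride dihydrate: 0.115 g per 100 mL × 782 mL ÷ 100 = 0.90 g
sodium pyruvate: 0.434% w/v = 4.34 g/L → 4.34 × 0.782 L = 3.39 g
galactose: 7.81 g/L × 0.782 L = 6.11 g
sodium thiosulfate: 2.38 g/L × 0.782 L = 1.86 g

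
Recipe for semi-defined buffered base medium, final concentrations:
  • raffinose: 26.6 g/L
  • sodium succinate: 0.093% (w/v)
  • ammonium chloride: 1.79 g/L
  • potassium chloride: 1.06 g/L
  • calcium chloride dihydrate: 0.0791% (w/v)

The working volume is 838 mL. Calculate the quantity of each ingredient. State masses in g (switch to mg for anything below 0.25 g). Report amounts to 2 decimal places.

Scale factor relative to 1 L: 0.838.
raffinose: 26.6 g/L × 0.838 L = 22.29 g
sodium succinate: 0.093% w/v = 0.93 g/L → 0.93 × 0.838 L = 0.78 g
ammonium chloride: 1.79 g/L × 0.838 L = 1.50 g
potassium chloride: 1.06 g/L × 0.838 L = 0.89 g
calcium chloride dihydrate: 0.0791% w/v = 0.791 g/L → 0.791 × 0.838 L = 0.66 g

raffinose 22.29 g; sodium succinate 0.78 g; ammonium chloride 1.50 g; potassium chloride 0.89 g; calcium chloride dihydrate 0.66 g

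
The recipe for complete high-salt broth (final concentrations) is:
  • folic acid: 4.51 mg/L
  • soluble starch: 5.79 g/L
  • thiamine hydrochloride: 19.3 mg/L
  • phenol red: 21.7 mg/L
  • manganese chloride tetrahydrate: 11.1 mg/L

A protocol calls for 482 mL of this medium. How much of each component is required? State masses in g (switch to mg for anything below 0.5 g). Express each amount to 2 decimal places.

folic acid 2.17 mg; soluble starch 2.79 g; thiamine hydrochloride 9.30 mg; phenol red 10.46 mg; manganese chloride tetrahydrate 5.35 mg

Working volume: 482 mL = 0.482 L.
folic acid: 4.51 mg/L × 0.482 L = 2.17 mg
soluble starch: 5.79 g/L × 0.482 L = 2.79 g
thiamine hydrochloride: 19.3 mg/L × 0.482 L = 9.30 mg
phenol red: 21.7 mg/L × 0.482 L = 10.46 mg
manganese chloride tetrahydrate: 11.1 mg/L × 0.482 L = 5.35 mg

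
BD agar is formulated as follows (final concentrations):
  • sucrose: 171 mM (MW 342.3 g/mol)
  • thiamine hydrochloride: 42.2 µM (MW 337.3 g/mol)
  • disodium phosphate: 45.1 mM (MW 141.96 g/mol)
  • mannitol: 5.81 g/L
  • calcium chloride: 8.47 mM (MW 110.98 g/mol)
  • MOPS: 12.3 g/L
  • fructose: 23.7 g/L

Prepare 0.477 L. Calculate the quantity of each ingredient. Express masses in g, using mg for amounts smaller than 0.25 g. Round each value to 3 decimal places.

Scale factor relative to 1 L: 0.477.
sucrose: 171 mmol/L × 342.3 g/mol × 0.477 L ÷ 1000 = 27.920 g
thiamine hydrochloride: 42.2 µmol/L × 337.3 g/mol × 0.477 L ÷ 1000 = 6.790 mg
disodium phosphate: 45.1 mmol/L × 141.96 g/mol × 0.477 L ÷ 1000 = 3.054 g
mannitol: 5.81 g/L × 0.477 L = 2.771 g
calcium chloride: 8.47 mmol/L × 110.98 g/mol × 0.477 L ÷ 1000 = 0.448 g
MOPS: 12.3 g/L × 0.477 L = 5.867 g
fructose: 23.7 g/L × 0.477 L = 11.305 g

sucrose 27.920 g; thiamine hydrochloride 6.790 mg; disodium phosphate 3.054 g; mannitol 2.771 g; calcium chloride 0.448 g; MOPS 5.867 g; fructose 11.305 g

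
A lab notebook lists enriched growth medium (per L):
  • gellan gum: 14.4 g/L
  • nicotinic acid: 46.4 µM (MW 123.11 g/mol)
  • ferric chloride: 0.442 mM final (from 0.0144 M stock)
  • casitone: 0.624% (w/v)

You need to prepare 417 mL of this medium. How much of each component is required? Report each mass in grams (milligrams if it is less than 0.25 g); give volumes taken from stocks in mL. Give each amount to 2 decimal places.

gellan gum 6.00 g; nicotinic acid 2.38 mg; ferric chloride 12.80 mL; casitone 2.60 g

Target volume = 417 mL = 0.417 L.
gellan gum: 14.4 g/L × 0.417 L = 6.00 g
nicotinic acid: 46.4 µmol/L × 123.11 g/mol × 0.417 L ÷ 1000 = 2.38 mg
ferric chloride: V = C2·V2/C1 = 0.442 mM × 417 mL ÷ 14.4 mM = 12.80 mL
casitone: 0.624 g per 100 mL × 417 mL ÷ 100 = 2.60 g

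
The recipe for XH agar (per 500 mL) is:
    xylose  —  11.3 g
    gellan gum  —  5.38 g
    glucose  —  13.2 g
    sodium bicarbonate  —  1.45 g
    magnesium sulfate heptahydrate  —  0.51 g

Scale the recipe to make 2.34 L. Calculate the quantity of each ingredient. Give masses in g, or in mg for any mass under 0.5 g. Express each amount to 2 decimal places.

xylose 52.88 g; gellan gum 25.18 g; glucose 61.78 g; sodium bicarbonate 6.79 g; magnesium sulfate heptahydrate 2.39 g

Ratio of target to recipe volume: 2340 / 500 = 4.68.
xylose: 11.3 g × (2340 mL / 500 mL) = 52.88 g
gellan gum: 5.38 g × (2340 mL / 500 mL) = 25.18 g
glucose: 13.2 g × (2340 mL / 500 mL) = 61.78 g
sodium bicarbonate: 1.45 g × (2340 mL / 500 mL) = 6.79 g
magnesium sulfate heptahydrate: 0.51 g × (2340 mL / 500 mL) = 2.39 g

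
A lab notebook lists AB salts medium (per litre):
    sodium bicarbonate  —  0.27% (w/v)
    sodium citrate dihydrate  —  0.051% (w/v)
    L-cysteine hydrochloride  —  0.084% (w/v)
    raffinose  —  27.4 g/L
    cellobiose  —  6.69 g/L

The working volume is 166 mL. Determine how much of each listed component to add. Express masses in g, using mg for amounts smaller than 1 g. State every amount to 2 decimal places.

sodium bicarbonate 448.20 mg; sodium citrate dihydrate 84.66 mg; L-cysteine hydrochloride 139.44 mg; raffinose 4.55 g; cellobiose 1.11 g

Scale factor relative to 1 L: 0.166.
sodium bicarbonate: 0.27 g per 100 mL × 166 mL ÷ 100 = 0.4482 g = 448.20 mg
sodium citrate dihydrate: 0.051% w/v = 0.51 g/L → 0.51 × 0.166 L = 0.08466 g = 84.66 mg
L-cysteine hydrochloride: 0.084% w/v = 0.84 g/L → 0.84 × 0.166 L = 0.13944 g = 139.44 mg
raffinose: 27.4 g/L × 0.166 L = 4.55 g
cellobiose: 6.69 g/L × 0.166 L = 1.11 g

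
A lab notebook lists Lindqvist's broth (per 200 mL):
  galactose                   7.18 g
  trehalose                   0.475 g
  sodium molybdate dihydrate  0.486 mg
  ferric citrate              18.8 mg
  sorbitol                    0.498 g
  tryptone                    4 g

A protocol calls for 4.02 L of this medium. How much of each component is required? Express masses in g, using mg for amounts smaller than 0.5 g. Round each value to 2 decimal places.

Scale factor = 4020 mL / 200 mL = 20.1.
galactose: 7.18 g × (4020 mL / 200 mL) = 144.32 g
trehalose: 0.475 g × (4020 mL / 200 mL) = 9.55 g
sodium molybdate dihydrate: 0.486 mg × (4020 mL / 200 mL) = 9.77 mg
ferric citrate: 18.8 mg × (4020 mL / 200 mL) = 377.88 mg
sorbitol: 0.498 g × (4020 mL / 200 mL) = 10.01 g
tryptone: 4 g × (4020 mL / 200 mL) = 80.40 g

galactose 144.32 g; trehalose 9.55 g; sodium molybdate dihydrate 9.77 mg; ferric citrate 377.88 mg; sorbitol 10.01 g; tryptone 80.40 g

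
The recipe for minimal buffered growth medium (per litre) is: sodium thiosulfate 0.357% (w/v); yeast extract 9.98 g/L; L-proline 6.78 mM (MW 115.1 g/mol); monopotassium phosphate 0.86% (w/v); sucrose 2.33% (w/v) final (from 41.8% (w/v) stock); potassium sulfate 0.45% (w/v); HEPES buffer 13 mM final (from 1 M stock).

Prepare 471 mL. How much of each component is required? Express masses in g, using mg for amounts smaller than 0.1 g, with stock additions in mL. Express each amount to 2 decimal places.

sodium thiosulfate 1.68 g; yeast extract 4.70 g; L-proline 0.37 g; monopotassium phosphate 4.05 g; sucrose 26.25 mL; potassium sulfate 2.12 g; HEPES buffer 6.12 mL

Working volume: 471 mL = 0.471 L.
sodium thiosulfate: 0.357% w/v = 3.57 g/L → 3.57 × 0.471 L = 1.68 g
yeast extract: 9.98 g/L × 0.471 L = 4.70 g
L-proline: 6.78 mmol/L × 115.1 g/mol × 0.471 L ÷ 1000 = 0.37 g
monopotassium phosphate: 0.86 g per 100 mL × 471 mL ÷ 100 = 4.05 g
sucrose: C1V1 = C2V2 → 2.33% ÷ 41.8% × 471 mL = 26.25 mL
potassium sulfate: 0.45 g per 100 mL × 471 mL ÷ 100 = 2.12 g
HEPES buffer: dilute stock: 13 mM × 471 mL ÷ 1000 mM = 6.12 mL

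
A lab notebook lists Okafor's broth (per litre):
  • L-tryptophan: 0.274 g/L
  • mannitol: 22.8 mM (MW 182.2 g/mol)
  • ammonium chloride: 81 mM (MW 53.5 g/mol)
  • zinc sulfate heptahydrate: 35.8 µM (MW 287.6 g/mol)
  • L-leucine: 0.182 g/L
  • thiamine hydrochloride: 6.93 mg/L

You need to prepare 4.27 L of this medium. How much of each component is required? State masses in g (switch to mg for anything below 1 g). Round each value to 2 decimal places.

Scale factor relative to 1 L: 4.27.
L-tryptophan: 0.274 g/L × 4.27 L = 1.17 g
mannitol: 22.8 mmol/L × 182.2 g/mol × 4.27 L ÷ 1000 = 17.74 g
ammonium chloride: 81 mmol/L × 53.5 g/mol × 4.27 L ÷ 1000 = 18.50 g
zinc sulfate heptahydrate: 35.8 µmol/L × 287.6 g/mol × 4.27 L ÷ 1000 = 43.96 mg
L-leucine: 0.182 g/L × 4.27 L = 0.77714 g = 777.14 mg
thiamine hydrochloride: 6.93 mg/L × 4.27 L = 29.59 mg

L-tryptophan 1.17 g; mannitol 17.74 g; ammonium chloride 18.50 g; zinc sulfate heptahydrate 43.96 mg; L-leucine 777.14 mg; thiamine hydrochloride 29.59 mg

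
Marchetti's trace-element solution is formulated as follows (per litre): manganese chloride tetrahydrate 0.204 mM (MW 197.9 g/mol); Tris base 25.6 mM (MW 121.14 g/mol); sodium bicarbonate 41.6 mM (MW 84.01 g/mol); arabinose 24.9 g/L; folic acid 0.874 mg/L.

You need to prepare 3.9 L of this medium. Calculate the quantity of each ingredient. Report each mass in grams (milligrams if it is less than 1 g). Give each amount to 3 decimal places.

Working volume: 3.9 L.
manganese chloride tetrahydrate: 0.204 mmol/L × 197.9 mg/mmol × 3.9 L = 157.449 mg
Tris base: 25.6 mmol/L × 121.14 g/mol × 3.9 L ÷ 1000 = 12.095 g
sodium bicarbonate: 41.6 mmol/L × 84.01 g/mol × 3.9 L ÷ 1000 = 13.630 g
arabinose: 24.9 g/L × 3.9 L = 97.110 g
folic acid: 0.874 mg/L × 3.9 L = 3.409 mg

manganese chloride tetrahydrate 157.449 mg; Tris base 12.095 g; sodium bicarbonate 13.630 g; arabinose 97.110 g; folic acid 3.409 mg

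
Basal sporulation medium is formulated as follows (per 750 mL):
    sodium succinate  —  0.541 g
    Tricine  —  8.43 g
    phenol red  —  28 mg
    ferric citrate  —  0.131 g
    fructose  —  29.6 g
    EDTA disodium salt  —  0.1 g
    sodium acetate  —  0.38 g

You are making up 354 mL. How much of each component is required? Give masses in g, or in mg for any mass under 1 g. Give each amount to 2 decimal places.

Scale factor = 354 mL / 750 mL = 0.472.
sodium succinate: 0.541 g × (354 mL / 750 mL) = 0.255352 g = 255.35 mg
Tricine: 8.43 g × (354 mL / 750 mL) = 3.98 g
phenol red: 28 mg × (354 mL / 750 mL) = 13.22 mg
ferric citrate: 0.131 g × (354 mL / 750 mL) = 0.061832 g = 61.83 mg
fructose: 29.6 g × (354 mL / 750 mL) = 13.97 g
EDTA disodium salt: 0.1 g × (354 mL / 750 mL) = 0.0472 g = 47.20 mg
sodium acetate: 0.38 g × (354 mL / 750 mL) = 0.17936 g = 179.36 mg

sodium succinate 255.35 mg; Tricine 3.98 g; phenol red 13.22 mg; ferric citrate 61.83 mg; fructose 13.97 g; EDTA disodium salt 47.20 mg; sodium acetate 179.36 mg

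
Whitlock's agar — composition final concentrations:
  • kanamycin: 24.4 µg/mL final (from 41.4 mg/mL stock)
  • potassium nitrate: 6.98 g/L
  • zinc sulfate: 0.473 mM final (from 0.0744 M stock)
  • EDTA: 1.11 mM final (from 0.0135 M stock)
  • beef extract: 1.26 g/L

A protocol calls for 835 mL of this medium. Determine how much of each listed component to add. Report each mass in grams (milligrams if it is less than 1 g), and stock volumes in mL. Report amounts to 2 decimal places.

Scale factor relative to 1 L: 0.835.
kanamycin: V = C2·V2/C1 = 24.4 µg/mL × 835 mL ÷ 41400 µg/mL = 0.49 mL
potassium nitrate: 6.98 g/L × 0.835 L = 5.83 g
zinc sulfate: dilute stock: 0.473 mM × 835 mL ÷ 74.4 mM = 5.31 mL
EDTA: C1V1 = C2V2 → 1.11 mM × 835 mL ÷ 13.5 mM = 68.66 mL
beef extract: 1.26 g/L × 0.835 L = 1.05 g

kanamycin 0.49 mL; potassium nitrate 5.83 g; zinc sulfate 5.31 mL; EDTA 68.66 mL; beef extract 1.05 g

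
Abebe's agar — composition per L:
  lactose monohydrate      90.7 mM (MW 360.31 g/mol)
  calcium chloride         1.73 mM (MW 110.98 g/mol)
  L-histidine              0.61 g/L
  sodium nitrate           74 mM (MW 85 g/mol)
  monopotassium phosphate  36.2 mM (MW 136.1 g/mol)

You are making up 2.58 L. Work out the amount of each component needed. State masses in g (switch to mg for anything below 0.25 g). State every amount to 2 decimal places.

Working volume: 2.58 L.
lactose monohydrate: 90.7 mmol/L × 360.31 g/mol × 2.58 L ÷ 1000 = 84.31 g
calcium chloride: 1.73 mmol/L × 110.98 g/mol × 2.58 L ÷ 1000 = 0.50 g
L-histidine: 0.61 g/L × 2.58 L = 1.57 g
sodium nitrate: 74 mmol/L × 85 g/mol × 2.58 L ÷ 1000 = 16.23 g
monopotassium phosphate: 36.2 mmol/L × 136.1 g/mol × 2.58 L ÷ 1000 = 12.71 g

lactose monohydrate 84.31 g; calcium chloride 0.50 g; L-histidine 1.57 g; sodium nitrate 16.23 g; monopotassium phosphate 12.71 g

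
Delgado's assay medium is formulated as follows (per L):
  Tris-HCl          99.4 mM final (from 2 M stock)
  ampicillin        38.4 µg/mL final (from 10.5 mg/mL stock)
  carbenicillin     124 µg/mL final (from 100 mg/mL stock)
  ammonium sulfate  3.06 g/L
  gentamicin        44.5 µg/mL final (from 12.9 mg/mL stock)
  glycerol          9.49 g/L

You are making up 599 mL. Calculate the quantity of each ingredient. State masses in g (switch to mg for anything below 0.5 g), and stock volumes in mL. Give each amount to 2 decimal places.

Tris-HCl 29.77 mL; ampicillin 2.19 mL; carbenicillin 0.74 mL; ammonium sulfate 1.83 g; gentamicin 2.07 mL; glycerol 5.68 g

Scale factor relative to 1 L: 0.599.
Tris-HCl: dilute stock: 99.4 mM × 599 mL ÷ 2000 mM = 29.77 mL
ampicillin: V = C2·V2/C1 = 38.4 µg/mL × 599 mL ÷ 10500 µg/mL = 2.19 mL
carbenicillin: V = C2·V2/C1 = 124 µg/mL × 599 mL ÷ 100000 µg/mL = 0.74 mL
ammonium sulfate: 3.06 g/L × 0.599 L = 1.83 g
gentamicin: dilute stock: 44.5 µg/mL × 599 mL ÷ 12900 µg/mL = 2.07 mL
glycerol: 9.49 g/L × 0.599 L = 5.68 g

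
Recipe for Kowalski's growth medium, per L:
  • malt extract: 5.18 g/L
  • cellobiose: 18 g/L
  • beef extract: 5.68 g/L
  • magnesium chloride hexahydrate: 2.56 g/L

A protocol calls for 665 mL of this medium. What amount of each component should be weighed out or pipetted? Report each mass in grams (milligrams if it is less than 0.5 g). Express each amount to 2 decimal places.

malt extract 3.44 g; cellobiose 11.97 g; beef extract 3.78 g; magnesium chloride hexahydrate 1.70 g

Scale factor relative to 1 L: 0.665.
malt extract: 5.18 g/L × 0.665 L = 3.44 g
cellobiose: 18 g/L × 0.665 L = 11.97 g
beef extract: 5.68 g/L × 0.665 L = 3.78 g
magnesium chloride hexahydrate: 2.56 g/L × 0.665 L = 1.70 g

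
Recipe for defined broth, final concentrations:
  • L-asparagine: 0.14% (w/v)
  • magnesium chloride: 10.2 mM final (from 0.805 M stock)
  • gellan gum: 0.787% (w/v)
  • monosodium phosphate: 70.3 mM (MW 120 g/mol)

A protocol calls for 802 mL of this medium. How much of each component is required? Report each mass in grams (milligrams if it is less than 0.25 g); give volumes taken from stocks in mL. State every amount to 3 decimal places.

L-asparagine 1.123 g; magnesium chloride 10.162 mL; gellan gum 6.312 g; monosodium phosphate 6.766 g

Target volume = 802 mL = 0.802 L.
L-asparagine: 0.14% w/v = 1.4 g/L → 1.4 × 0.802 L = 1.123 g
magnesium chloride: C1V1 = C2V2 → 10.2 mM × 802 mL ÷ 805 mM = 10.162 mL
gellan gum: 0.787 g per 100 mL × 802 mL ÷ 100 = 6.312 g
monosodium phosphate: 70.3 mmol/L × 120 g/mol × 0.802 L ÷ 1000 = 6.766 g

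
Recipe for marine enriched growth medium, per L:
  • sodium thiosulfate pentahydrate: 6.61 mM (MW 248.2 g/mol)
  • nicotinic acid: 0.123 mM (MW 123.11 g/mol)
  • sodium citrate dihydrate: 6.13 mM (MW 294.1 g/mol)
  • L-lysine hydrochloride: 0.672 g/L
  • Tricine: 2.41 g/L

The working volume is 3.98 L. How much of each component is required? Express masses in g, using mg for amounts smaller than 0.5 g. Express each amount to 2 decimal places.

Working volume: 3.98 L.
sodium thiosulfate pentahydrate: 6.61 mmol/L × 248.2 g/mol × 3.98 L ÷ 1000 = 6.53 g
nicotinic acid: 0.123 mmol/L × 123.11 mg/mmol × 3.98 L = 60.27 mg
sodium citrate dihydrate: 6.13 mmol/L × 294.1 g/mol × 3.98 L ÷ 1000 = 7.18 g
L-lysine hydrochloride: 0.672 g/L × 3.98 L = 2.67 g
Tricine: 2.41 g/L × 3.98 L = 9.59 g

sodium thiosulfate pentahydrate 6.53 g; nicotinic acid 60.27 mg; sodium citrate dihydrate 7.18 g; L-lysine hydrochloride 2.67 g; Tricine 9.59 g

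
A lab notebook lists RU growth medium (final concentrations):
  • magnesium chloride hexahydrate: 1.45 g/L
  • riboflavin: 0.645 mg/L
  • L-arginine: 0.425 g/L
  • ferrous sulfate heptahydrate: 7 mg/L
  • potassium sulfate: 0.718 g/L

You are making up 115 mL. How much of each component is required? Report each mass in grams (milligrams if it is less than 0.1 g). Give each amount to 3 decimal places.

magnesium chloride hexahydrate 0.167 g; riboflavin 0.074 mg; L-arginine 48.875 mg; ferrous sulfate heptahydrate 0.805 mg; potassium sulfate 82.570 mg

Working volume: 115 mL = 0.115 L.
magnesium chloride hexahydrate: 1.45 g/L × 0.115 L = 0.167 g
riboflavin: 0.645 mg/L × 0.115 L = 0.074 mg
L-arginine: 0.425 g/L × 0.115 L = 0.048875 g = 48.875 mg
ferrous sulfate heptahydrate: 7 mg/L × 0.115 L = 0.805 mg
potassium sulfate: 0.718 g/L × 0.115 L = 0.08257 g = 82.570 mg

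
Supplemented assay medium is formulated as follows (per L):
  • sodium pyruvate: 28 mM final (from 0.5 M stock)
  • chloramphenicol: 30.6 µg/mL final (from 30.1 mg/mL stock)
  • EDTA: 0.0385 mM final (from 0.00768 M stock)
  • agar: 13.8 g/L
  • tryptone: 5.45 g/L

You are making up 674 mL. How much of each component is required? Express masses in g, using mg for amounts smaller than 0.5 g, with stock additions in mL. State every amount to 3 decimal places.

sodium pyruvate 37.744 mL; chloramphenicol 0.685 mL; EDTA 3.379 mL; agar 9.301 g; tryptone 3.673 g

Scale factor relative to 1 L: 0.674.
sodium pyruvate: dilute stock: 28 mM × 674 mL ÷ 500 mM = 37.744 mL
chloramphenicol: dilute stock: 30.6 µg/mL × 674 mL ÷ 30100 µg/mL = 0.685 mL
EDTA: dilute stock: 0.0385 mM × 674 mL ÷ 7.68 mM = 3.379 mL
agar: 13.8 g/L × 0.674 L = 9.301 g
tryptone: 5.45 g/L × 0.674 L = 3.673 g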